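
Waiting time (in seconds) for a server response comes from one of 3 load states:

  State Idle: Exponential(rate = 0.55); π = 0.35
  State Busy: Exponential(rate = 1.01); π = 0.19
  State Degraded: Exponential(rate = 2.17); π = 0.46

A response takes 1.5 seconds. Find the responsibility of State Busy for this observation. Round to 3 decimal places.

Posterior ∝ prior × likelihood, so P(k | x) ∝ w_k f_k(x); normalise over all components.
Evaluate each component's likelihood at the observed value:
  p_Idle = 0.55·e^(−0.55·1.5) = 0.55·e^(−0.8250) = 0.241029
  p_Busy = 1.01·e^(−1.01·1.5) = 1.01·e^(−1.5150) = 0.222006
  p_Degraded = 2.17·e^(−2.17·1.5) = 2.17·e^(−3.2550) = 0.0837204
Multiply by the mixture weights:
  w_Idle·p_Idle = 0.35 × 0.241029 = 0.0843602
  w_Busy·p_Busy = 0.19 × 0.222006 = 0.0421812
  w_Degraded·p_Degraded = 0.46 × 0.0837204 = 0.0385114
Denominator: 0.0843602 + 0.0421812 + 0.0385114 = 0.165053
P(State Busy | 1.5 seconds) ≈ 0.256

0.256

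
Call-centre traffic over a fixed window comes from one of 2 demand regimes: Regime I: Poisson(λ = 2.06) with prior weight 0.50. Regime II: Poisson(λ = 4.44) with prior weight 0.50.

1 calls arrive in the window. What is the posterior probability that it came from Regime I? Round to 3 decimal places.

0.834

Apply Bayes' rule: the posterior for each component is proportional to its prior times its likelihood at x.
Evaluate each component's likelihood at the observed value:
  L_I = e^(−2.06)·2.06^1/1! = 0.262555
  L_II = e^(−4.44)·4.44^1/1! = 0.052374
Unnormalised posteriors:
  P(Z=I)·L_I = 0.50 × 0.262555 = 0.131278
  P(Z=II)·L_II = 0.50 × 0.052374 = 0.026187
Denominator: 0.131278 + 0.026187 = 0.157465
Responsibility of Regime I: 0.131278 / 0.157465 ≈ 0.834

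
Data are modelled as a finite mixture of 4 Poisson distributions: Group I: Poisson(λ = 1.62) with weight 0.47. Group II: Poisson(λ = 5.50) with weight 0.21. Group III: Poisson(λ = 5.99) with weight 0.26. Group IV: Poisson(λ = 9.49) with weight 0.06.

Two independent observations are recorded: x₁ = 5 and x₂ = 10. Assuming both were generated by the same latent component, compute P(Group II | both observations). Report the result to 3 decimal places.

0.331

P(component k | x) = π_k·f_k(x) / marginal(x), where marginal(x) = Σ_j π_j·f_j(x).
Since both observations come from the same component, the likelihood for component k is f_k(x₁)·f_k(x₂).
  p_I = [0.0184008] × [6.78938e-06] = 1.2493e-07
  p_II = [0.171401] × [0.0285262] = 0.00488941
  p_III = [0.16089] × [0.0410281] = 0.00660101
  p_IV = [0.0484948] × [0.123437] = 0.00598604
Weight by the priors:
  π_I·p_I = 0.47 × 1.2493e-07 = 5.87171e-08
  π_II·p_II = 0.21 × 0.00488941 = 0.00102678
  π_III·p_III = 0.26 × 0.00660101 = 0.00171626
  π_IV·p_IV = 0.06 × 0.00598604 = 0.000359162
Evidence: 5.87171e-08 + 0.00102678 + 0.00171626 + 0.000359162 = 0.00310226
P(Group II | x₁,x₂) = 0.00102678 / 0.00310226 ≈ 0.331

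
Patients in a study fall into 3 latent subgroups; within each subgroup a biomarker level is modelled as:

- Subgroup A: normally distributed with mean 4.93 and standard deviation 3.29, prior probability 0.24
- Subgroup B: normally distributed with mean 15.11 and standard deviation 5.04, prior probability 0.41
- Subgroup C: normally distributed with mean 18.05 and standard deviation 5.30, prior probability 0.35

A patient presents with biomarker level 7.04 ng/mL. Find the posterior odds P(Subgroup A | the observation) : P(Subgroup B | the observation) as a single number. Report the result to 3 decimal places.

2.631

Posterior odds = (w_i f_i(x)) / (w_j f_j(x)); the normalising sum cancels.
Component likelihoods at x = 7.04 ng/mL:
  p_A = 0.0987185
  p_B = 0.0219662
  p_C = 0.00870068
Posterior odds = (w_A·p_A) / (w_B·p_B) = (0.24·0.0987185) / (0.41·0.0219662) = 0.0236924 / 0.00900614 ≈ 2.631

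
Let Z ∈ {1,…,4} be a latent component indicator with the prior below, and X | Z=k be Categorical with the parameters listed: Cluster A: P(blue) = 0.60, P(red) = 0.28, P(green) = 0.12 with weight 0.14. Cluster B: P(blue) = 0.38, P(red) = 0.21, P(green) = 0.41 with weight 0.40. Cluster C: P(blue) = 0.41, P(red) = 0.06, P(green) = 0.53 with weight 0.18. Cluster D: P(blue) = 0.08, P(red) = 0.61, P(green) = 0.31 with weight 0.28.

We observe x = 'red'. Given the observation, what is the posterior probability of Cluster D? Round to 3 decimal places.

0.560

The responsibility of component k is P(Z=k) f_k(x) divided by Σ_j P(Z=j) f_j(x).
Categorical probabilities:
  p_A = 0.28
  p_B = 0.21
  p_C = 0.06
  p_D = 0.61
Multiply by the mixture weights:
  P(Z=A)·p_A = 0.14 × 0.28 = 0.0392
  P(Z=B)·p_B = 0.40 × 0.21 = 0.084
  P(Z=C)·p_C = 0.18 × 0.06 = 0.0108
  P(Z=D)·p_D = 0.28 × 0.61 = 0.1708
Evidence: 0.0392 + 0.084 + 0.0108 + 0.1708 = 0.3048
P(Cluster D | x) = 0.1708 / 0.3048 ≈ 0.560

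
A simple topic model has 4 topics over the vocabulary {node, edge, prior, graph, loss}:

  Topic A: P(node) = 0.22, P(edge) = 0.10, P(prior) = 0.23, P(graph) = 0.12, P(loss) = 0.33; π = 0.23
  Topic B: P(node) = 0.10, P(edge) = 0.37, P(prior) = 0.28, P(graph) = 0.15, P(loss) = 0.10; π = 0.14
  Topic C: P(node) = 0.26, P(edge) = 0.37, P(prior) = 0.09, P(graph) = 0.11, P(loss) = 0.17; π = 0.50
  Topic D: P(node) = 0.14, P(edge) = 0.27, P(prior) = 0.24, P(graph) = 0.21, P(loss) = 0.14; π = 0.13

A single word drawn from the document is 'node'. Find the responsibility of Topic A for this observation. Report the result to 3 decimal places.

Posterior ∝ prior × likelihood, so P(k | x) ∝ P(Z=k) f_k(x); normalise over all components.
Evaluate each component's likelihood at the observed value:
  L_A = P(node | comp) = 0.22
  L_B = P(node | comp) = 0.10
  L_C = P(node | comp) = 0.26
  L_D = P(node | comp) = 0.14
Unnormalised posteriors:
  P(Z=A)·L_A = 0.23 × 0.22 = 0.0506
  P(Z=B)·L_B = 0.14 × 0.1 = 0.014
  P(Z=C)·L_C = 0.50 × 0.26 = 0.13
  P(Z=D)·L_D = 0.13 × 0.14 = 0.0182
Evidence: 0.0506 + 0.014 + 0.13 + 0.0182 = 0.2128
P(Topic A | data) = 0.0506 / 0.2128 ≈ 0.238

0.238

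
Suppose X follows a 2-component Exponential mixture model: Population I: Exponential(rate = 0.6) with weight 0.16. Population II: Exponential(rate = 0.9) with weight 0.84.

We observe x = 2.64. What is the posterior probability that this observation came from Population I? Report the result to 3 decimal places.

Apply Bayes' rule: the posterior for each component is proportional to its prior times its likelihood at x.
Evaluate each component's likelihood at the observed value:
  f_I = 0.6·e^(−0.6·2.64) = 0.6·e^(−1.5840) = 0.123092
  f_II = 0.9·e^(−0.9·2.64) = 0.9·e^(−2.3760) = 0.0836294
Unnormalised posteriors:
  π_I·f_I = 0.16 × 0.123092 = 0.0196947
  π_II·f_II = 0.84 × 0.0836294 = 0.0702487
Sum: 0.0196947 + 0.0702487 = 0.0899433
P(Population I | x) = 0.0196947 / 0.0899433 ≈ 0.219

0.219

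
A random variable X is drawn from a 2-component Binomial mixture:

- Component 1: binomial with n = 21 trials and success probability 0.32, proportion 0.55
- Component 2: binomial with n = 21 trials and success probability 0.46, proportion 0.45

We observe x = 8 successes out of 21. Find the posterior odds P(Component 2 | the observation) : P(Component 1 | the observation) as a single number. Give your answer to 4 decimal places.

The posterior odds equal the prior odds times the likelihood ratio: (π_i/π_j)·(f_i(x)/f_j(x)).
Binomial probabilities:
  p_1 = C(21,8)·0.32^8·0.68^13 = 203490·0.000109951·0.00664685 = 0.148716
  p_2 = C(21,8)·0.46^8·0.54^13 = 203490·0.00200476·0.000331985 = 0.135433
Odds = (0.45/0.55) × (0.135433/0.148716) = 0.818182 × 0.91068 ≈ 0.7451

0.7451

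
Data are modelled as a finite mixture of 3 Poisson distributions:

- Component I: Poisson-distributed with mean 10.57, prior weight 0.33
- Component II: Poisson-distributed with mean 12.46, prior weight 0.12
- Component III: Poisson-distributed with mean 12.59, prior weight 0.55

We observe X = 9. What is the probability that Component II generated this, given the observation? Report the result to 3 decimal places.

0.105

P(component k | x) = P(Z=k)·f_k(x) / marginal(x), where marginal(x) = Σ_j P(Z=j)·f_j(x).
Poisson probabilities:
  f_I = e^(−10.57)·10.57^9/9! = 0.116525
  f_II = e^(−12.46)·12.46^9/9! = 0.0773731
  f_III = e^(−12.59)·12.59^9/9! = 0.0745935
Unnormalised posteriors:
  P(Z=I)·f_I = 0.33 × 0.116525 = 0.0384533
  P(Z=II)·f_II = 0.12 × 0.0773731 = 0.00928477
  P(Z=III)·f_III = 0.55 × 0.0745935 = 0.0410264
Sum: 0.0384533 + 0.00928477 + 0.0410264 = 0.0887645
P(Component II | x) = 0.00928477 / 0.0887645 ≈ 0.105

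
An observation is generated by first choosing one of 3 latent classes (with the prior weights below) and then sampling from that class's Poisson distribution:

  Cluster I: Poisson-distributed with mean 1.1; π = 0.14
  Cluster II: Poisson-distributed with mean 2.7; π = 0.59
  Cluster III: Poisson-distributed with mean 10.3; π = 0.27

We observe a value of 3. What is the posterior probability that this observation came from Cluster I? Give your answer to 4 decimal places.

0.0728

The responsibility of component k is π_k f_k(x) divided by Σ_j π_j f_j(x).
Poisson probabilities:
  L_I = e^(−1.1)·1.1^3/3! = 0.0738419
  L_II = e^(−2.7)·2.7^3/3! = 0.220468
  L_III = e^(−10.3)·10.3^3/3! = 0.0061253
Unnormalised posteriors:
  π_I·L_I = 0.14 × 0.0738419 = 0.0103379
  π_II·L_II = 0.59 × 0.220468 = 0.130076
  π_III·L_III = 0.27 × 0.0061253 = 0.00165383
Marginal: 0.0103379 + 0.130076 + 0.00165383 = 0.142068
Responsibility of Cluster I: 0.0103379 / 0.142068 ≈ 0.0728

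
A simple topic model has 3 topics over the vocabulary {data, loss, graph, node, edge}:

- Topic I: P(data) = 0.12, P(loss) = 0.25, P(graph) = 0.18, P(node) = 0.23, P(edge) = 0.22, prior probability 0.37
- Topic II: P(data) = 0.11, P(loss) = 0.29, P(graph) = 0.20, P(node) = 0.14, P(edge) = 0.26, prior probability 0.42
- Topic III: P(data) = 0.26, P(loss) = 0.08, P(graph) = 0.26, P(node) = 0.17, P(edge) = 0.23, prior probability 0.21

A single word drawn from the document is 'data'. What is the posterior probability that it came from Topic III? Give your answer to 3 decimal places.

0.376

The responsibility of component k is π_k f_k(x) divided by Σ_j π_j f_j(x).
Component likelihoods at x = 'data':
  f_I = 0.12
  f_II = 0.11
  f_III = 0.26
Multiply by the mixture weights:
  π_I·f_I = 0.37 × 0.12 = 0.0444
  π_II·f_II = 0.42 × 0.11 = 0.0462
  π_III·f_III = 0.21 × 0.26 = 0.0546
Marginal: 0.0444 + 0.0462 + 0.0546 = 0.1452
So the posterior for Topic III is 0.0546 / 0.1452 ≈ 0.376.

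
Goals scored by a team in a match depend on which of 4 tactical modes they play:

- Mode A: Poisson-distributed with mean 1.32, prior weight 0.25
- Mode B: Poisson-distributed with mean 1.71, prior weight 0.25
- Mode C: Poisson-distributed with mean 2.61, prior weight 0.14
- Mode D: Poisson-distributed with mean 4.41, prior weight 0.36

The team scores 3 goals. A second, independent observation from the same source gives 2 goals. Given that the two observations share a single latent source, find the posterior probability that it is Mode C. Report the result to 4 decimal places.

Apply Bayes' rule: the posterior for each component is proportional to its prior times its likelihood at x.
Since both observations come from the same component, the likelihood for component k is f_k(x₁)·f_k(x₂).
  L_A = [0.1024] × [0.232728] = 0.0238315
  L_B = [0.150728] × [0.264435] = 0.0398577
  L_C = [0.217902] × [0.250462] = 0.0545763
  L_D = [0.17375] × [0.118198] = 0.0205369
Prior × likelihood for each component:
  P(Z=A)·L_A = 0.25 × 0.0238315 = 0.00595787
  P(Z=B)·L_B = 0.25 × 0.0398577 = 0.00996442
  P(Z=C)·L_C = 0.14 × 0.0545763 = 0.00764068
  P(Z=D)·L_D = 0.36 × 0.0205369 = 0.00739328
Marginal: 0.00595787 + 0.00996442 + 0.00764068 + 0.00739328 = 0.0309563
P(Mode C | x) = 0.00764068 / 0.0309563 ≈ 0.2468

0.2468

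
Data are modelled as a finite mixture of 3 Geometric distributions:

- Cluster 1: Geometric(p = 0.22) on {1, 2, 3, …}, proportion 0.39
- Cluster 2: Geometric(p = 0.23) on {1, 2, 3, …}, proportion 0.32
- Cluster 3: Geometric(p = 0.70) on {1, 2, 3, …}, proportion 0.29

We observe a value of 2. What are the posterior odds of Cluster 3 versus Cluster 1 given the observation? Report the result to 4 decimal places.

The posterior odds equal the prior odds times the likelihood ratio: (P(Z=i)/P(Z=j))·(f_i(x)/f_j(x)).
Evaluate each component's likelihood at the observed value:
  p_1 = 0.1716
  p_2 = 0.1771
  p_3 = 0.21
Odds = (0.29/0.39) × (0.21/0.1716) = 0.74359 × 1.22378 ≈ 0.9100

0.9100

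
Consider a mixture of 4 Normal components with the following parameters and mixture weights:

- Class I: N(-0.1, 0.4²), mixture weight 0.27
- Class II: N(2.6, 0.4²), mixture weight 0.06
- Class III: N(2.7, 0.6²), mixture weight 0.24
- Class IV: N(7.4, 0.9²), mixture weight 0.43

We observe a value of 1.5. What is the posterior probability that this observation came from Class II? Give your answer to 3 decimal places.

P(component k | x) = P(Z=k)·f_k(x) / marginal(x), where marginal(x) = Σ_j P(Z=j)·f_j(x).
Component likelihoods at x = 1.5:
  p_I = (1/(0.4·√(2π)))·exp(−(1.5−-0.1)²/(2·0.4²)) = 0.997356·exp(-8.00000) = 0.000334576
  p_II = (1/(0.4·√(2π)))·exp(−(1.5−2.6)²/(2·0.4²)) = 0.997356·exp(-3.78125) = 0.0227339
  p_III = (1/(0.6·√(2π)))·exp(−(1.5−2.7)²/(2·0.6²)) = 0.664904·exp(-2.00000) = 0.0899849
  p_IV = (1/(0.9·√(2π)))·exp(−(1.5−7.4)²/(2·0.9²)) = 0.443269·exp(-21.48765) = 2.06394e-10
Prior × likelihood for each component:
  P(Z=I)·p_I = 0.27 × 0.000334576 = 9.03354e-05
  P(Z=II)·p_II = 0.06 × 0.0227339 = 0.00136403
  P(Z=III)·p_III = 0.24 × 0.0899849 = 0.0215964
  P(Z=IV)·p_IV = 0.43 × 2.06394e-10 = 8.87496e-11
Sum: 9.03354e-05 + 0.00136403 + 0.0215964 + 8.87496e-11 = 0.0230508
P(Class II | 1.5) ≈ 0.059

0.059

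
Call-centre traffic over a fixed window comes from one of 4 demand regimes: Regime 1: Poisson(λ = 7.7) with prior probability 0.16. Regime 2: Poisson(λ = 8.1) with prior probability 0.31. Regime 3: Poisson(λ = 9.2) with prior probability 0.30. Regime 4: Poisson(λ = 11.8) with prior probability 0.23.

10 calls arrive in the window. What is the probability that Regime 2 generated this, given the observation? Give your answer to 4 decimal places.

By Bayes' theorem, P(k | x) = w_k f_k(x) / Σ_j w_j f_j(x).
Poisson probabilities:
  p_1 = e^(−7.7)·7.7^10/10! = 0.0914275
  p_2 = e^(−8.1)·8.1^10/10! = 0.101696
  p_3 = e^(−9.2)·9.2^10/10! = 0.12095
  p_4 = e^(−11.8)·11.8^10/10! = 0.108239
Prior × likelihood for each component:
  w_1·p_1 = 0.16 × 0.0914275 = 0.0146284
  w_2·p_2 = 0.31 × 0.101696 = 0.0315256
  w_3·p_3 = 0.30 × 0.12095 = 0.036285
  w_4·p_4 = 0.23 × 0.108239 = 0.0248949
Marginal: 0.0146284 + 0.0315256 + 0.036285 + 0.0248949 = 0.107334
So the posterior for Regime 2 is 0.0315256 / 0.107334 ≈ 0.2937.

0.2937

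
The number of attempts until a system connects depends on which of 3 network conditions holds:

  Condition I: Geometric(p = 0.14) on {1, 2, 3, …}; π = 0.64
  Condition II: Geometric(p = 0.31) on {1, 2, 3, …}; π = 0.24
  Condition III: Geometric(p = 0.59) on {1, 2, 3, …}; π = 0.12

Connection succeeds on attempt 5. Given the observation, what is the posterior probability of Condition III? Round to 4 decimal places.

0.0295

Apply Bayes' rule: the posterior for each component is proportional to its prior times its likelihood at x.
Geometric probabilities:
  p_I = 0.14·(1−0.14)^4 = 0.14·0.547008 = 0.0765811
  p_II = 0.31·(1−0.31)^4 = 0.31·0.226671 = 0.0702681
  p_III = 0.59·(1−0.59)^4 = 0.59·0.0282576 = 0.016672
Unnormalised posteriors:
  P(Z=I)·p_I = 0.64 × 0.0765811 = 0.0490119
  P(Z=II)·p_II = 0.24 × 0.0702681 = 0.0168643
  P(Z=III)·p_III = 0.12 × 0.016672 = 0.00200064
Sum: 0.0490119 + 0.0168643 + 0.00200064 = 0.0678769
Responsibility of Condition III: 0.00200064 / 0.0678769 ≈ 0.0295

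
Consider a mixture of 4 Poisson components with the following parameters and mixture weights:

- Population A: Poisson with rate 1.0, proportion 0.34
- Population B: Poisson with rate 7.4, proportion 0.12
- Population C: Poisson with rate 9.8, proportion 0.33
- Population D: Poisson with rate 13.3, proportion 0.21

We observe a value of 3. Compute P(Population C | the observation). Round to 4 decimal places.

P(component k | x) = w_k·f_k(x) / marginal(x), where marginal(x) = Σ_j w_j·f_j(x).
Evaluate each component's likelihood at the observed value:
  p_A = e^(−1.0)·1.0^3/3! = 0.0613132
  p_B = e^(−7.4)·7.4^3/3! = 0.0412824
  p_C = e^(−9.8)·9.8^3/3! = 0.00869843
  p_D = e^(−13.3)·13.3^3/3! = 0.000656579
Prior × likelihood for each component:
  w_A·p_A = 0.34 × 0.0613132 = 0.0208465
  w_B·p_B = 0.12 × 0.0412824 = 0.00495389
  w_C·p_C = 0.33 × 0.00869843 = 0.00287048
  w_D·p_D = 0.21 × 0.000656579 = 0.000137882
Normaliser: 0.0208465 + 0.00495389 + 0.00287048 + 0.000137882 = 0.0288088
P(Population C | x) = 0.00287048 / 0.0288088 ≈ 0.0996

0.0996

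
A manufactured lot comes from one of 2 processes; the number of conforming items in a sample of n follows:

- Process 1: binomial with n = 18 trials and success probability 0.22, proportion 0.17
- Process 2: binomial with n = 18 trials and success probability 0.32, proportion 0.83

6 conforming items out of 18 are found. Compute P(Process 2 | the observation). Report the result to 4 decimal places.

The responsibility of component k is π_k f_k(x) divided by Σ_j π_j f_j(x).
Evaluate each component's likelihood at the observed value:
  p_1 = C(18,6)·0.22^6·0.78^12 = 18564·0.00011338·0.0507149 = 0.106744
  p_2 = C(18,6)·0.32^6·0.68^12 = 18564·0.00107374·0.00977478 = 0.19484
Prior × likelihood for each component:
  π_1·p_1 = 0.17 × 0.106744 = 0.0181465
  π_2·p_2 = 0.83 × 0.19484 = 0.161717
Marginal: 0.0181465 + 0.161717 = 0.179864
P(Process 2 | x) = 0.161717 / 0.179864 ≈ 0.8991

0.8991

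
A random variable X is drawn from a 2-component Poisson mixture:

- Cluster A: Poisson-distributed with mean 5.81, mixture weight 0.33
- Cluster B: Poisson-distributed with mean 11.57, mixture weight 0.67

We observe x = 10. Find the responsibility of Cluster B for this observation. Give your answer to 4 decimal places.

By Bayes' theorem, P(k | x) = π_k f_k(x) / Σ_j π_j f_j(x).
Evaluate each component's likelihood at the observed value:
  f_A = 0.0362032
  f_B = 0.111888
Multiply by the mixture weights:
  π_A·f_A = 0.33 × 0.0362032 = 0.0119471
  π_B·f_B = 0.67 × 0.111888 = 0.0749649
Evidence: 0.0119471 + 0.0749649 = 0.086912
P(Cluster B | 10) ≈ 0.8625

0.8625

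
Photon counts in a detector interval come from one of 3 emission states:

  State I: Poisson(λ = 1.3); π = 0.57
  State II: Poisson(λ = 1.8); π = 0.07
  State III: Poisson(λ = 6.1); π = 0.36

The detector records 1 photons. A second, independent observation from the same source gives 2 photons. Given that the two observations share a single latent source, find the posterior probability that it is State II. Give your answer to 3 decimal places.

0.107

The responsibility of component k is π_k f_k(x) divided by Σ_j π_j f_j(x).
Since both observations come from the same component, the likelihood for component k is f_k(x₁)·f_k(x₂).
  L_I = [0.354291] × [0.230289] = 0.0815895
  L_II = [0.297538] × [0.267784] = 0.079676
  L_III = [0.0136815] × [0.0417286] = 0.000570909
Multiply by the mixture weights:
  π_I·L_I = 0.57 × 0.0815895 = 0.046506
  π_II·L_II = 0.07 × 0.079676 = 0.00557732
  π_III·L_III = 0.36 × 0.000570909 = 0.000205527
Sum: 0.046506 + 0.00557732 + 0.000205527 = 0.0522889
P(State II | x) ≈ 0.107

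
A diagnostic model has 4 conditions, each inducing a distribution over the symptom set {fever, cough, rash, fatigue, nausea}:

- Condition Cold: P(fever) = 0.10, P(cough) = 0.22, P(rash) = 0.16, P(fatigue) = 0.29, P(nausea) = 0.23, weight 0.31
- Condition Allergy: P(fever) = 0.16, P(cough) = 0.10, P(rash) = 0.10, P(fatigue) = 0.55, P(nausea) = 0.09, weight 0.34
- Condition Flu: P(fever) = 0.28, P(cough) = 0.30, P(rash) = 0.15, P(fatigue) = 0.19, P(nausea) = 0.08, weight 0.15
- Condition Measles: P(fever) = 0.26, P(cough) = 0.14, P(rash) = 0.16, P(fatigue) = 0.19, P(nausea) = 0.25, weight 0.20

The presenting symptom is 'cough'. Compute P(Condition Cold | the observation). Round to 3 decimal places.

0.389

Apply Bayes' rule: the posterior for each component is proportional to its prior times its likelihood at x.
Evaluate each component's likelihood at the observed value:
  L_Cold = 0.22
  L_Allergy = 0.1
  L_Flu = 0.3
  L_Measles = 0.14
Multiply by the mixture weights:
  P(Z=Cold)·L_Cold = 0.31 × 0.22 = 0.0682
  P(Z=Allergy)·L_Allergy = 0.34 × 0.1 = 0.034
  P(Z=Flu)·L_Flu = 0.15 × 0.3 = 0.045
  P(Z=Measles)·L_Measles = 0.20 × 0.14 = 0.028
Denominator: 0.0682 + 0.034 + 0.045 + 0.028 = 0.1752
So the posterior for Condition Cold is 0.0682 / 0.1752 ≈ 0.389.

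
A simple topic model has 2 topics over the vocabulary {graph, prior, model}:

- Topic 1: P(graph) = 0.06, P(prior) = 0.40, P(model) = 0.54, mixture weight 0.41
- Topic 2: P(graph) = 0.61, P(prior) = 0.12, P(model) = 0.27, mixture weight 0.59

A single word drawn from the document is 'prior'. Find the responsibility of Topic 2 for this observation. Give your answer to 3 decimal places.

P(component k | x) = π_k·f_k(x) / marginal(x), where marginal(x) = Σ_j π_j·f_j(x).
Component likelihoods at x = 'prior':
  p_1 = P(prior | comp) = 0.40
  p_2 = P(prior | comp) = 0.12
Prior × likelihood for each component:
  π_1·p_1 = 0.41 × 0.4 = 0.164
  π_2·p_2 = 0.59 × 0.12 = 0.0708
Marginal: 0.164 + 0.0708 = 0.2348
P(Topic 2 | the observation) = 0.0708 / 0.2348 ≈ 0.302

0.302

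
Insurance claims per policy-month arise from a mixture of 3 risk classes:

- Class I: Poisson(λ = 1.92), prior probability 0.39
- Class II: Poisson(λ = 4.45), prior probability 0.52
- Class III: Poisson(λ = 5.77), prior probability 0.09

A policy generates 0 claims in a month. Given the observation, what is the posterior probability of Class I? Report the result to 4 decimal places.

By Bayes' theorem, P(k | x) = w_k f_k(x) / Σ_j w_j f_j(x).
Component likelihoods at x = 0 claims:
  p_I = e^(−1.92)·1.92^0/0! = 0.146607
  p_II = e^(−4.45)·4.45^0/0! = 0.0116786
  p_III = e^(−5.77)·5.77^0/0! = 0.00311976
Unnormalised posteriors:
  w_I·p_I = 0.39 × 0.146607 = 0.0571767
  w_II·p_II = 0.52 × 0.0116786 = 0.00607285
  w_III·p_III = 0.09 × 0.00311976 = 0.000280778
Denominator: 0.0571767 + 0.00607285 + 0.000280778 = 0.0635303
Responsibility of Class I: 0.0571767 / 0.0635303 ≈ 0.9000

0.9000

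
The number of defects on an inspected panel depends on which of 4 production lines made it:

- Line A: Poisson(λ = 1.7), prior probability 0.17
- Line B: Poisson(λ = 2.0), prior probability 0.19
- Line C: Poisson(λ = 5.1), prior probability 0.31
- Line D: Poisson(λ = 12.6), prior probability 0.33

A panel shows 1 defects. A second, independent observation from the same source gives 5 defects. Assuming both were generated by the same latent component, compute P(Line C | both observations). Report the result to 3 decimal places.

0.361

The responsibility of component k is π_k f_k(x) divided by Σ_j π_j f_j(x).
Since both observations come from the same component, the likelihood for component k is f_k(x₁)·f_k(x₂).
  p_A = [0.310562] × [0.0216154] = 0.00671291
  p_B = [0.270671] × [0.0360894] = 0.00976834
  p_C = [0.0310934] × [0.175294] = 0.0054505
  p_D = [4.24874e-05] × [0.00892403] = 3.79159e-07
Unnormalised posteriors:
  π_A·p_A = 0.17 × 0.00671291 = 0.0011412
  π_B·p_B = 0.19 × 0.00976834 = 0.00185598
  π_C·p_C = 0.31 × 0.0054505 = 0.00168965
  π_D·p_D = 0.33 × 3.79159e-07 = 1.25122e-07
Denominator: 0.0011412 + 0.00185598 + 0.00168965 + 1.25122e-07 = 0.00468696
Responsibility of Line C: 0.00168965 / 0.00468696 ≈ 0.361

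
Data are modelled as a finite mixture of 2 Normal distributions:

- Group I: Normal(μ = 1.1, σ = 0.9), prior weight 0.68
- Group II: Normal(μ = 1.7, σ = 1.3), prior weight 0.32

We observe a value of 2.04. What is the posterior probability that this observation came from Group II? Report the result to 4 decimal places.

By Bayes' theorem, P(k | x) = P(Z=k) f_k(x) / Σ_j P(Z=j) f_j(x).
Component likelihoods at x = 2.04:
  p_I = 0.256915
  p_II = 0.296561
Prior × likelihood for each component:
  P(Z=I)·p_I = 0.68 × 0.256915 = 0.174702
  P(Z=II)·p_II = 0.32 × 0.296561 = 0.0948994
Marginal: 0.174702 + 0.0948994 = 0.269602
P(Group II | the observation) ≈ 0.3520

0.3520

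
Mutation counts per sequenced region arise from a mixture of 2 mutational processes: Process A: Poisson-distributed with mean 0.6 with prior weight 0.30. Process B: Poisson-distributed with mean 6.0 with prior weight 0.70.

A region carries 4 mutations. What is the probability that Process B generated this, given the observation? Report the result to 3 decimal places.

0.991

By Bayes' theorem, P(k | x) = P(Z=k) f_k(x) / Σ_j P(Z=j) f_j(x).
Poisson probabilities:
  f_A = 0.00296358
  f_B = 0.133853
Weight by the priors:
  P(Z=A)·f_A = 0.30 × 0.00296358 = 0.000889075
  P(Z=B)·f_B = 0.70 × 0.133853 = 0.0936968
Marginal: 0.000889075 + 0.0936968 = 0.0945859
P(Process B | data) = 0.0936968 / 0.0945859 ≈ 0.991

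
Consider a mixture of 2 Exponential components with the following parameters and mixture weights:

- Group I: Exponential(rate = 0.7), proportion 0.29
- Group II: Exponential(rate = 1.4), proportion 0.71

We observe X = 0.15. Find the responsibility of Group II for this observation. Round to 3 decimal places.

0.815

P(component k | x) = P(Z=k)·f_k(x) / marginal(x), where marginal(x) = Σ_j P(Z=j)·f_j(x).
Component likelihoods at x = 0.15:
  L_I = 0.7·e^(−0.7·0.15) = 0.7·e^(−0.1050) = 0.630227
  L_II = 1.4·e^(−1.4·0.15) = 1.4·e^(−0.2100) = 1.13482
Prior × likelihood for each component:
  P(Z=I)·L_I = 0.29 × 0.630227 = 0.182766
  P(Z=II)·L_II = 0.71 × 1.13482 = 0.805721
Evidence: 0.182766 + 0.805721 = 0.988487
So the posterior for Group II is 0.805721 / 0.988487 ≈ 0.815.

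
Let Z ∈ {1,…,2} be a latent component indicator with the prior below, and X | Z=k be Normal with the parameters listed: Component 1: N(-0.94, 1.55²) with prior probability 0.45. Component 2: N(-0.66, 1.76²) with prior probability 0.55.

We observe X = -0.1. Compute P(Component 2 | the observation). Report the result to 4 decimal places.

0.5424

By Bayes' theorem, P(k | x) = w_k f_k(x) / Σ_j w_j f_j(x).
Normal densities:
  L_1 = 0.22223
  L_2 = 0.215483
Multiply by the mixture weights:
  w_1·L_1 = 0.45 × 0.22223 = 0.100004
  w_2·L_2 = 0.55 × 0.215483 = 0.118516
Normaliser: 0.100004 + 0.118516 = 0.218519
P(Component 2 | -0.1) = 0.118516 / 0.218519 ≈ 0.5424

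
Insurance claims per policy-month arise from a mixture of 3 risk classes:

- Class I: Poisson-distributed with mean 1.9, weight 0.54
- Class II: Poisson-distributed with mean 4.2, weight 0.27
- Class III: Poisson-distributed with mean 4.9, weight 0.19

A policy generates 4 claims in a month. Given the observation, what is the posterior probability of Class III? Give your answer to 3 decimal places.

Posterior ∝ prior × likelihood, so P(k | x) ∝ P(Z=k) f_k(x); normalise over all components.
Component likelihoods at x = 4 claims:
  L_I = 0.0812164
  L_II = 0.194424
  L_III = 0.178867
Prior × likelihood for each component:
  P(Z=I)·L_I = 0.54 × 0.0812164 = 0.0438568
  P(Z=II)·L_II = 0.27 × 0.194424 = 0.0524944
  P(Z=III)·L_III = 0.19 × 0.178867 = 0.0339847
Sum: 0.0438568 + 0.0524944 + 0.0339847 = 0.130336
Responsibility of Class III: 0.0339847 / 0.130336 ≈ 0.261

0.261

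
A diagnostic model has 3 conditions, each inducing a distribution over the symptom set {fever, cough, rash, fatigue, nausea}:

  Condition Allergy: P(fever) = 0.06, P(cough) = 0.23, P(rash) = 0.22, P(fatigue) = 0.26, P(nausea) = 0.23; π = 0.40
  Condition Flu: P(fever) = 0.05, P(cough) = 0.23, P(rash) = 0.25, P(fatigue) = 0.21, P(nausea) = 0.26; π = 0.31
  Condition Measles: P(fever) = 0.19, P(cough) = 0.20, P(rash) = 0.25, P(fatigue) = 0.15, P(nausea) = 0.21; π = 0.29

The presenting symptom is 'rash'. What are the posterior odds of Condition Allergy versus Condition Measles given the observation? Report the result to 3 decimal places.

Since P(k|x) ∝ P(Z=k) f_k(x), the posterior odds are P(Z=i) f_i(x) / (P(Z=j) f_j(x)).
Component likelihoods at x = 'rash':
  L_Allergy = P(rash | comp) = 0.22
  L_Flu = P(rash | comp) = 0.25
  L_Measles = P(rash | comp) = 0.25
0.088 / 0.0725 ≈ 1.214

1.214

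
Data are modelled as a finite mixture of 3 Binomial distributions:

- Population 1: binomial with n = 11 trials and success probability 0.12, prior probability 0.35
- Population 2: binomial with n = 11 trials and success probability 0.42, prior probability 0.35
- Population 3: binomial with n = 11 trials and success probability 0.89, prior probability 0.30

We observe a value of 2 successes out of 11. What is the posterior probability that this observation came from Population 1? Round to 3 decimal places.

0.777

P(component k | x) = w_k·f_k(x) / marginal(x), where marginal(x) = Σ_j w_j·f_j(x).
Binomial probabilities:
  L_1 = C(11,2)·0.12^2·0.88^9 = 55·0.0144·0.316478 = 0.250651
  L_2 = C(11,2)·0.42^2·0.58^9 = 55·0.1764·0.00742766 = 0.0720631
  L_3 = C(11,2)·0.89^2·0.11^9 = 55·0.7921·2.35795e-09 = 1.02725e-07
Prior × likelihood for each component:
  w_1·L_1 = 0.35 × 0.250651 = 0.0877278
  w_2·L_2 = 0.35 × 0.0720631 = 0.0252221
  w_3·L_3 = 0.30 × 1.02725e-07 = 3.08176e-08
Denominator: 0.0877278 + 0.0252221 + 3.08176e-08 = 0.11295
Responsibility of Population 1: 0.0877278 / 0.11295 ≈ 0.777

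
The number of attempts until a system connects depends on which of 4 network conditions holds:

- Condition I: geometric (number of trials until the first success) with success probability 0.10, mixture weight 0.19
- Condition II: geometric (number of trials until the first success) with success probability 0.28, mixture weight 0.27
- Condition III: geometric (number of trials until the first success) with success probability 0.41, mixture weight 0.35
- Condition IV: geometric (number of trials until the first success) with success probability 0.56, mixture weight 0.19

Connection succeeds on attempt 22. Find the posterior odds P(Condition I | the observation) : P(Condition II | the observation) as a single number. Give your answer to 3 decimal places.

Since P(k|x) ∝ π_k f_k(x), the posterior odds are π_i f_i(x) / (π_j f_j(x)).
Evaluate each component's likelihood at the observed value:
  f_I = 0.10·(1−0.10)^21 = 0.10·0.109419 = 0.0109419
  f_II = 0.28·(1−0.28)^21 = 0.28·0.00100921 = 0.000282579
  f_III = 0.41·(1−0.41)^21 = 0.41·1.54132e-05 = 6.3194e-06
  f_IV = 0.56·(1−0.56)^21 = 0.56·3.25466e-08 = 1.82261e-08
Odds = (0.19/0.27) × (0.0109419/0.000282579) = 0.703704 × 38.7215 ≈ 27.248

27.248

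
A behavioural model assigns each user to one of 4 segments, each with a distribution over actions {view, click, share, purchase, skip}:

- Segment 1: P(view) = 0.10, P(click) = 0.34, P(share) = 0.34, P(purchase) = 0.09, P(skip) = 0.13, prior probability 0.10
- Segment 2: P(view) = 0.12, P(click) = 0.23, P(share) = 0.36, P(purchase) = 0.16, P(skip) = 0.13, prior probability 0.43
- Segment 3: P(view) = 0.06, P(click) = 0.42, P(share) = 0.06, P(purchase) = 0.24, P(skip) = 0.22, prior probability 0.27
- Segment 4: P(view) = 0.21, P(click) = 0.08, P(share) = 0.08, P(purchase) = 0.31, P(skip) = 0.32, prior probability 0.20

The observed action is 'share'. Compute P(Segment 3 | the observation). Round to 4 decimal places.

The responsibility of component k is π_k f_k(x) divided by Σ_j π_j f_j(x).
Evaluate each component's likelihood at the observed value:
  L_1 = P(share | comp) = 0.34
  L_2 = P(share | comp) = 0.36
  L_3 = P(share | comp) = 0.06
  L_4 = P(share | comp) = 0.08
Weight by the priors:
  π_1·L_1 = 0.10 × 0.34 = 0.034
  π_2·L_2 = 0.43 × 0.36 = 0.1548
  π_3·L_3 = 0.27 × 0.06 = 0.0162
  π_4·L_4 = 0.20 × 0.08 = 0.016
Evidence: 0.034 + 0.1548 + 0.0162 + 0.016 = 0.221
P(Segment 3 | 'share') ≈ 0.0733

0.0733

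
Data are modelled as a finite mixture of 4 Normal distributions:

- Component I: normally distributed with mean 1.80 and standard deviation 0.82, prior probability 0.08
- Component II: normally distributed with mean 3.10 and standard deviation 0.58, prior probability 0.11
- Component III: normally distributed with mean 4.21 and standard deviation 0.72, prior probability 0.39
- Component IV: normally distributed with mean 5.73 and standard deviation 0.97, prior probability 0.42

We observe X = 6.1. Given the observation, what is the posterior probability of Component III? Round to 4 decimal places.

By Bayes' theorem, P(k | x) = P(Z=k) f_k(x) / Σ_j P(Z=j) f_j(x).
Evaluate each component's likelihood at the observed value:
  f_I = (1/(0.82·√(2π)))·exp(−(6.1−1.80)²/(2·0.82²)) = 0.486515·exp(-13.74926) = 5.1984e-07
  f_II = (1/(0.58·√(2π)))·exp(−(6.1−3.10)²/(2·0.58²)) = 0.687832·exp(-13.37693) = 1.06648e-06
  f_III = (1/(0.72·√(2π)))·exp(−(6.1−4.21)²/(2·0.72²)) = 0.554087·exp(-3.44531) = 0.0176725
  f_IV = (1/(0.97·√(2π)))·exp(−(6.1−5.73)²/(2·0.97²)) = 0.411281·exp(-0.07275) = 0.382423
Multiply by the mixture weights:
  P(Z=I)·f_I = 0.08 × 5.1984e-07 = 4.15872e-08
  P(Z=II)·f_II = 0.11 × 1.06648e-06 = 1.17313e-07
  P(Z=III)·f_III = 0.39 × 0.0176725 = 0.00689227
  P(Z=IV)·f_IV = 0.42 × 0.382423 = 0.160618
Sum: 4.15872e-08 + 1.17313e-07 + 0.00689227 + 0.160618 = 0.16751
P(Component III | 6.1) = 0.00689227 / 0.16751 ≈ 0.0411

0.0411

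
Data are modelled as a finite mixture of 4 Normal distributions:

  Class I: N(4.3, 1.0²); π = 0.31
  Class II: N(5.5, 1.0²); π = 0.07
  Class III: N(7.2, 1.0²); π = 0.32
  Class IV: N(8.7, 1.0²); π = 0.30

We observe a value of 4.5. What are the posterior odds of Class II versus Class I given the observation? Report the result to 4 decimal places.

The posterior odds equal the prior odds times the likelihood ratio: (P(Z=i)/P(Z=j))·(f_i(x)/f_j(x)).
Evaluate each component's likelihood at the observed value:
  p_I = 0.391043
  p_II = 0.241971
  p_III = 0.0104209
  p_IV = 5.89431e-05
0.016938 / 0.121223 ≈ 0.1397

0.1397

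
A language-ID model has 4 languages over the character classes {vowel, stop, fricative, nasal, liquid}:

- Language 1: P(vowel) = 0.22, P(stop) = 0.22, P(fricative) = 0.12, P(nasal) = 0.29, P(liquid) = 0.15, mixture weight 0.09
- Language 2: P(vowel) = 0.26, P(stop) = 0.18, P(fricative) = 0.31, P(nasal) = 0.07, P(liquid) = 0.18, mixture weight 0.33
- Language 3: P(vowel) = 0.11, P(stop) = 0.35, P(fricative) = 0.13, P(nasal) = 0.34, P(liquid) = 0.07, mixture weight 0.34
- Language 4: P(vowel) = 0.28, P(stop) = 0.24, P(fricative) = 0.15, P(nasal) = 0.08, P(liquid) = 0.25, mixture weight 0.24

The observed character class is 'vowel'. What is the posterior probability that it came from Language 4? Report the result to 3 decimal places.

0.320

The responsibility of component k is P(Z=k) f_k(x) divided by Σ_j P(Z=j) f_j(x).
Component likelihoods at x = 'vowel':
  p_1 = P(vowel | comp) = 0.22
  p_2 = P(vowel | comp) = 0.26
  p_3 = P(vowel | comp) = 0.11
  p_4 = P(vowel | comp) = 0.28
Weight by the priors:
  P(Z=1)·p_1 = 0.09 × 0.22 = 0.0198
  P(Z=2)·p_2 = 0.33 × 0.26 = 0.0858
  P(Z=3)·p_3 = 0.34 × 0.11 = 0.0374
  P(Z=4)·p_4 = 0.24 × 0.28 = 0.0672
Evidence: 0.0198 + 0.0858 + 0.0374 + 0.0672 = 0.2102
P(Language 4 | data) ≈ 0.320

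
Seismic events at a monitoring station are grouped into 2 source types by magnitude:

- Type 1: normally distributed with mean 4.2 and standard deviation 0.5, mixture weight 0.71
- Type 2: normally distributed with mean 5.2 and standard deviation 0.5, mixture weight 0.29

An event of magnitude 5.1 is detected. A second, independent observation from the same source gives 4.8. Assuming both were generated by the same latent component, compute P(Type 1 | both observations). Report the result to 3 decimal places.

Apply Bayes' rule: the posterior for each component is proportional to its prior times its likelihood at x.
Since both observations come from the same component, the likelihood for component k is f_k(x₁)·f_k(x₂).
  f_1 = [(1/(0.5·√(2π)))·exp(−(5.1−4.2)²/(2·0.5²)) = 0.797885·exp(-1.62000) = 0.1579] × [0.388372] = 0.0613241
  f_2 = [(1/(0.5·√(2π)))·exp(−(5.1−5.2)²/(2·0.5²)) = 0.797885·exp(-0.02000) = 0.782085] × [0.579383] = 0.453127
Multiply by the mixture weights:
  π_1·f_1 = 0.71 × 0.0613241 = 0.0435401
  π_2·f_2 = 0.29 × 0.453127 = 0.131407
Sum: 0.0435401 + 0.131407 = 0.174947
P(Type 1 | data) ≈ 0.249

0.249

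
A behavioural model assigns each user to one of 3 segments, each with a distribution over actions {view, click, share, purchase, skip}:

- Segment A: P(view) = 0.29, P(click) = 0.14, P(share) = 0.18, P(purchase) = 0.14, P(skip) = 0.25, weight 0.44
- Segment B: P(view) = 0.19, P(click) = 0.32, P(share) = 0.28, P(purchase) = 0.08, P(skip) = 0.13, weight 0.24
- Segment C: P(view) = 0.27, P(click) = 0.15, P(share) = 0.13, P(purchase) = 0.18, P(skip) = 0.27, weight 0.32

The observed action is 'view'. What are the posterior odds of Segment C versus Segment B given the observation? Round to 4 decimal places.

1.8947

The posterior odds equal the prior odds times the likelihood ratio: (π_i/π_j)·(f_i(x)/f_j(x)).
Categorical probabilities:
  f_A = 0.29
  f_B = 0.19
  f_C = 0.27
Odds = (0.32/0.24) × (0.27/0.19) = 1.33333 × 1.42105 ≈ 1.8947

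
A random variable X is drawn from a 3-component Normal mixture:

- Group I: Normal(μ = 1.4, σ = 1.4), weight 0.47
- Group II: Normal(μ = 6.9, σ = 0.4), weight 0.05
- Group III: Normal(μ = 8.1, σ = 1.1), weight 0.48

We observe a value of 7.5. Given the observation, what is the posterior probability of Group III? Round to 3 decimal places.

0.903

P(component k | x) = π_k·f_k(x) / marginal(x), where marginal(x) = Σ_j π_j·f_j(x).
Component likelihoods at x = 7.5:
  p_I = (1/(1.4·√(2π)))·exp(−(7.5−1.4)²/(2·1.4²)) = 0.284959·exp(-9.49235) = 2.14935e-05
  p_II = (1/(0.4·√(2π)))·exp(−(7.5−6.9)²/(2·0.4²)) = 0.997356·exp(-1.12500) = 0.323794
  p_III = (1/(1.1·√(2π)))·exp(−(7.5−8.1)²/(2·1.1²)) = 0.362675·exp(-0.14876) = 0.312544
Unnormalised posteriors:
  π_I·p_I = 0.47 × 2.14935e-05 = 1.0102e-05
  π_II·p_II = 0.05 × 0.323794 = 0.0161897
  π_III·p_III = 0.48 × 0.312544 = 0.150021
Sum: 1.0102e-05 + 0.0161897 + 0.150021 = 0.166221
So the posterior for Group III is 0.150021 / 0.166221 ≈ 0.903.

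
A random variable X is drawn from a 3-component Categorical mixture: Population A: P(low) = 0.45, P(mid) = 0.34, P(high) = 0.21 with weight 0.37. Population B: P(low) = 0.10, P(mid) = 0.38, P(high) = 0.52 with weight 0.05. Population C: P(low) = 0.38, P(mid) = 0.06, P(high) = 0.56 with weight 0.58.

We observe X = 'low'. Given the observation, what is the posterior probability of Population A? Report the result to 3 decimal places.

0.425

P(component k | x) = P(Z=k)·f_k(x) / marginal(x), where marginal(x) = Σ_j P(Z=j)·f_j(x).
Categorical probabilities:
  p_A = 0.45
  p_B = 0.1
  p_C = 0.38
Multiply by the mixture weights:
  P(Z=A)·p_A = 0.37 × 0.45 = 0.1665
  P(Z=B)·p_B = 0.05 × 0.1 = 0.005
  P(Z=C)·p_C = 0.58 × 0.38 = 0.2204
Evidence: 0.1665 + 0.005 + 0.2204 = 0.3919
P(Population A | 'low') = 0.1665 / 0.3919 ≈ 0.425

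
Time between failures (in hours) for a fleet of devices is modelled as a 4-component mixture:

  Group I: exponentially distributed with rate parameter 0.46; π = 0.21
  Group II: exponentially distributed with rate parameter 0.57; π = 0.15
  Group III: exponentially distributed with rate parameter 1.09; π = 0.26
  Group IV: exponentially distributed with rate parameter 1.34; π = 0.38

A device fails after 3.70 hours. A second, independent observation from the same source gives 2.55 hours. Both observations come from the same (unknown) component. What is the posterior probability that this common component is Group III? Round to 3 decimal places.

Apply Bayes' rule: the posterior for each component is proportional to its prior times its likelihood at x.
Since both observations come from the same component, the likelihood for component k is f_k(x₁)·f_k(x₂).
  p_I = [0.46·e^(−0.46·3.70) = 0.46·e^(−1.7020) = 0.0838665] × [0.142341] = 0.0119377
  p_II = [0.57·e^(−0.57·3.70) = 0.57·e^(−2.1090) = 0.0691748] × [0.133238] = 0.0092167
  p_III = [1.09·e^(−1.09·3.70) = 1.09·e^(−4.0330) = 0.019316] × [0.0676558] = 0.00130684
  p_IV = [1.34·e^(−1.34·3.70) = 1.34·e^(−4.9580) = 0.00941614] × [0.0439664] = 0.000413993
Weight by the priors:
  w_I·p_I = 0.21 × 0.0119377 = 0.00250691
  w_II·p_II = 0.15 × 0.0092167 = 0.00138251
  w_III·p_III = 0.26 × 0.00130684 = 0.000339778
  w_IV·p_IV = 0.38 × 0.000413993 = 0.000157317
Sum: 0.00250691 + 0.00138251 + 0.000339778 + 0.000157317 = 0.00438651
Responsibility of Group III: 0.000339778 / 0.00438651 ≈ 0.077

0.077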